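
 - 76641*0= 0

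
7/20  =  7/20 = 0.35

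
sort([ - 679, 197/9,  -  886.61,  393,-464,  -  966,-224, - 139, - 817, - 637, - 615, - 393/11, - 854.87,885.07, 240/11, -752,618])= [ - 966, -886.61,  -  854.87,-817,-752, - 679 , - 637, - 615,  -  464, - 224, - 139, - 393/11,  240/11, 197/9, 393, 618, 885.07]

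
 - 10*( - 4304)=43040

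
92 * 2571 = 236532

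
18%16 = 2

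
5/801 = 5/801 = 0.01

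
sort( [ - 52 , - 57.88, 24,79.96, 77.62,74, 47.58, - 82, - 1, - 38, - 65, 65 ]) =[ - 82 ,-65, - 57.88,  -  52, - 38, - 1,24,47.58,  65, 74,77.62,79.96]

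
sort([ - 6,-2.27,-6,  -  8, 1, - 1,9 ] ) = [-8, - 6, - 6, - 2.27  , - 1, 1,9] 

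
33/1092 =11/364= 0.03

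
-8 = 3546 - 3554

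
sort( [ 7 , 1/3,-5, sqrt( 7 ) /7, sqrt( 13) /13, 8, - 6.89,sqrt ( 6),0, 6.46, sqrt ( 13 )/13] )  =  [ - 6.89, - 5,0, sqrt ( 13 )/13,  sqrt ( 13)/13,1/3,  sqrt ( 7)/7, sqrt(6 ), 6.46, 7,8]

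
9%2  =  1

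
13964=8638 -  - 5326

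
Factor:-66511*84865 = -5644456015 = - 5^1 * 11^1*227^1*293^1*1543^1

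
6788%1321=183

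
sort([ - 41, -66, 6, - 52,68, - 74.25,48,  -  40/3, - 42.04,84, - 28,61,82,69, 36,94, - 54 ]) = [ - 74.25 , - 66, -54,-52, - 42.04, - 41, - 28, - 40/3, 6,36,48, 61,68, 69, 82, 84, 94]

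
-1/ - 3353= 1/3353 = 0.00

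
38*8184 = 310992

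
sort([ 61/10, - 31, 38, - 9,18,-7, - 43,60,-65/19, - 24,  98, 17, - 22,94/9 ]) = [ - 43 , - 31, - 24, - 22, -9,-7,-65/19,  61/10, 94/9  ,  17, 18, 38,60, 98]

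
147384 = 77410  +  69974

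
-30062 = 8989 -39051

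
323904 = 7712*42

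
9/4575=3/1525 = 0.00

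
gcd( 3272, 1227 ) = 409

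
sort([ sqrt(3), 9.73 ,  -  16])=[ - 16,sqrt( 3 ),  9.73]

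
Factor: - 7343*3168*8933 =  - 2^5*3^2*7^1* 11^1*1049^1*8933^1=- 207805020192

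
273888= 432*634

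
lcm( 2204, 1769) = 134444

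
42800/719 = 42800/719 = 59.53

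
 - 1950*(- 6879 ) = 13414050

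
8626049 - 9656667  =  -1030618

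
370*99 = 36630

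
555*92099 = 51114945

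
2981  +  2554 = 5535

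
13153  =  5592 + 7561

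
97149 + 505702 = 602851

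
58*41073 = 2382234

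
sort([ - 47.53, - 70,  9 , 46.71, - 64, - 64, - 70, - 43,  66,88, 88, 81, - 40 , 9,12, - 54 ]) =[ - 70,  -  70,-64, - 64,  -  54,  -  47.53, - 43,  -  40,9,9,12, 46.71, 66,81,88, 88] 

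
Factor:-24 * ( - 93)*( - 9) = - 20088= -2^3*3^4*31^1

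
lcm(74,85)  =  6290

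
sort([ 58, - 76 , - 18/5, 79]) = [ - 76, - 18/5 , 58,79]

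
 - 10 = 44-54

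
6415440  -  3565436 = 2850004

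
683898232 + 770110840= 1454009072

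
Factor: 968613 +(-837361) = 2^2*11^1*19^1*157^1  =  131252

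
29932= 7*4276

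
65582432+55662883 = 121245315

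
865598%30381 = 14930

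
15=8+7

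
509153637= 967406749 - 458253112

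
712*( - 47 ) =-33464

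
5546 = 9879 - 4333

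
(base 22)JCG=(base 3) 110222222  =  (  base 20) 13dg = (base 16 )2504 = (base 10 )9476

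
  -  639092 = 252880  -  891972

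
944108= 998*946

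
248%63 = 59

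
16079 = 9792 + 6287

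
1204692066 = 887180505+317511561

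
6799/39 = 523/3 = 174.33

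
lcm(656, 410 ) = 3280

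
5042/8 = 2521/4 = 630.25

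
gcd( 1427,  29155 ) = 1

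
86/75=86/75 = 1.15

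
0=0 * 220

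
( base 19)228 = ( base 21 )1fc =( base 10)768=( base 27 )11C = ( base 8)1400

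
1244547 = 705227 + 539320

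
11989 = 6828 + 5161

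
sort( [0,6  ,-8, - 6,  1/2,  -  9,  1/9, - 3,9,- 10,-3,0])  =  [ - 10, - 9,-8,-6 , - 3, - 3,0 , 0,1/9,  1/2,6, 9]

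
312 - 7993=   -  7681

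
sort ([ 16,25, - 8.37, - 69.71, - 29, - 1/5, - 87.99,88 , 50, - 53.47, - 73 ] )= [ - 87.99, - 73, - 69.71,-53.47 , - 29,-8.37,-1/5,16,25,50, 88 ] 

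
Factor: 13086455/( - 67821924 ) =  - 2^( - 2 )*3^( - 1 )*5^1*31^ ( - 1 )*163^1*337^( - 1 )*541^(-1 )*16057^1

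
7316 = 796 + 6520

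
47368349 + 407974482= 455342831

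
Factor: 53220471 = 3^1*17740157^1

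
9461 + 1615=11076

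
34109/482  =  34109/482=70.77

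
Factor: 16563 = 3^1*5521^1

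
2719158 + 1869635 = 4588793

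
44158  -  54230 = - 10072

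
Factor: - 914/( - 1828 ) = 2^( - 1 ) = 1/2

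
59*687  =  40533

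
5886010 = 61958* 95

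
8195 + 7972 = 16167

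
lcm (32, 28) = 224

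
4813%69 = 52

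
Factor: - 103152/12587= -336/41= -2^4*3^1*7^1 * 41^(-1 ) 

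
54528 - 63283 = - 8755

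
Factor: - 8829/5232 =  - 2^( - 4)*3^3 = - 27/16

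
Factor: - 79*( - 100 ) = 7900 = 2^2*5^2*79^1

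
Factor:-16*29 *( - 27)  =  12528 = 2^4*3^3*29^1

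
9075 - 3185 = 5890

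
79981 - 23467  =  56514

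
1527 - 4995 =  - 3468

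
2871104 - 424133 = 2446971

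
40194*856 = 34406064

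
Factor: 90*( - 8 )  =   - 720 = -  2^4*3^2*5^1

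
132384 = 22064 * 6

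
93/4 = 23 + 1/4 = 23.25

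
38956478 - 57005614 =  - 18049136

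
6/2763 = 2/921 = 0.00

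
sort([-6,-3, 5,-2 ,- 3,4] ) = [-6, - 3, - 3, - 2,4,  5]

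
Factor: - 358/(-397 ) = 2^1*179^1*397^( - 1 )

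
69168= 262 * 264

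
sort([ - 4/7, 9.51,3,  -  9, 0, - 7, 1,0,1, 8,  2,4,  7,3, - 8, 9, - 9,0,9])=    [ -9, - 9, - 8, - 7, - 4/7, 0,0,0,1 , 1,2, 3, 3,  4, 7,8, 9, 9,9.51 ]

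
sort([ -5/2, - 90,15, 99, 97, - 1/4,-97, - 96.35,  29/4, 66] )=[ - 97,  -  96.35, - 90, - 5/2 , - 1/4,  29/4,15,66, 97,  99]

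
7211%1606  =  787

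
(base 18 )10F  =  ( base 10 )339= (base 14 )1A3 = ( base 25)DE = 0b101010011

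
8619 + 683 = 9302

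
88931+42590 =131521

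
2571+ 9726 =12297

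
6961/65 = 6961/65 = 107.09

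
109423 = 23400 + 86023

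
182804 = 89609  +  93195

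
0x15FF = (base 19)FB7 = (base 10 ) 5631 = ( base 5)140011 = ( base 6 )42023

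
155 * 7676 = 1189780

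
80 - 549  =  -469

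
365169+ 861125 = 1226294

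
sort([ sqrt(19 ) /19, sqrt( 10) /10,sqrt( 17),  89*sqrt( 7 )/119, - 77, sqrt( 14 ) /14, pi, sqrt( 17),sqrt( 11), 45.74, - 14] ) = [ - 77, - 14, sqrt( 19) /19, sqrt( 14 ) /14, sqrt( 10 ) /10,  89* sqrt( 7 )/119, pi, sqrt(11), sqrt( 17), sqrt( 17 ),45.74]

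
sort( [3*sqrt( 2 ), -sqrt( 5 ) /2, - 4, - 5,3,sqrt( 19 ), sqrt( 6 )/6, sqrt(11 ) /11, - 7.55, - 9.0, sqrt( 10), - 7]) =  [ - 9.0, - 7.55, - 7, - 5, - 4, - sqrt(5 )/2, sqrt( 11 )/11,sqrt( 6) /6,3,sqrt( 10),3 * sqrt( 2),  sqrt( 19 )] 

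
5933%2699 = 535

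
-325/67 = - 5+10/67 =- 4.85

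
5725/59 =5725/59 = 97.03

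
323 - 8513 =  - 8190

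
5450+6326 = 11776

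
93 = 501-408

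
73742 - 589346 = -515604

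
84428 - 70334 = 14094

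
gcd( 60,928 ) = 4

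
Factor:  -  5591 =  - 5591^1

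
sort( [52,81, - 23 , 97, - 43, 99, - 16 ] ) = [ - 43 , - 23,-16, 52,  81, 97,99]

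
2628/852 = 219/71 =3.08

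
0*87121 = 0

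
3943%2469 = 1474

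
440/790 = 44/79 = 0.56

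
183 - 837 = - 654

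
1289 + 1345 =2634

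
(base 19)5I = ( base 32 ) 3H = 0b1110001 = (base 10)113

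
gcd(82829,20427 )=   1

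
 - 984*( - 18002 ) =17713968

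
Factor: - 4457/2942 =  -2^( - 1 ) * 1471^ (-1)*4457^1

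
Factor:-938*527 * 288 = - 2^6*3^2*7^1*17^1*31^1*67^1 = - 142365888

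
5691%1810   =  261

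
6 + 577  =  583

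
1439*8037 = 11565243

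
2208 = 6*368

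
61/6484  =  61/6484=   0.01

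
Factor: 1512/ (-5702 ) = -2^2*3^3*7^1*2851^( - 1 ) = - 756/2851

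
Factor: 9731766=2^1*3^1*11^1*147451^1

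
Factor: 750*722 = 2^2*3^1 * 5^3*19^2 = 541500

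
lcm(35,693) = 3465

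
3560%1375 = 810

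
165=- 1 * ( - 165 ) 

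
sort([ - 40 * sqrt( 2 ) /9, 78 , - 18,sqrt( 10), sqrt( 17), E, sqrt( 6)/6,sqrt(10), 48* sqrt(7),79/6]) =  [ - 18, - 40* sqrt ( 2) /9, sqrt( 6)/6,  E,sqrt(10), sqrt( 10), sqrt( 17),  79/6, 78,48*sqrt(7) ] 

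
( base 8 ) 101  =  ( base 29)27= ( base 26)2d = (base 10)65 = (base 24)2h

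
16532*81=1339092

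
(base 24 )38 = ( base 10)80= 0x50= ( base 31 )2i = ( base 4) 1100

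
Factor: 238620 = 2^2*3^1*5^1*41^1*97^1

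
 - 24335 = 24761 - 49096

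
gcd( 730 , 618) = 2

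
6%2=0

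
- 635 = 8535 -9170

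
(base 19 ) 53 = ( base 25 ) 3N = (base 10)98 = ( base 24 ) 42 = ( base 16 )62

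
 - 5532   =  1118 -6650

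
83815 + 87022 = 170837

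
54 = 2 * 27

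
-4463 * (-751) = 3351713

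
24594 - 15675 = 8919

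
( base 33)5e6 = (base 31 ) 64N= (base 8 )13431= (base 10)5913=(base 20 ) efd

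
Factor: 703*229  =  19^1*37^1* 229^1 = 160987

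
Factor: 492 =2^2*3^1*41^1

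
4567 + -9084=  - 4517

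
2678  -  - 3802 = 6480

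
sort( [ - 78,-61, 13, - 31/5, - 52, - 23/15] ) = [ - 78 , - 61, - 52, - 31/5, - 23/15,13]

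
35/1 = 35 = 35.00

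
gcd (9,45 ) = 9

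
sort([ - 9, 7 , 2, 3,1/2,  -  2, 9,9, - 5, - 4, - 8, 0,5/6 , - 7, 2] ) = [ - 9, - 8,-7, - 5, - 4, - 2, 0,1/2,5/6, 2,2, 3,7,9,9 ]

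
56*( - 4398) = -246288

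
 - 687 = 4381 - 5068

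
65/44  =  65/44 = 1.48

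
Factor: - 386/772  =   - 2^( - 1)=-1/2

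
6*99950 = 599700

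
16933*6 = 101598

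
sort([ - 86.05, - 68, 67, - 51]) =[ - 86.05,- 68,  -  51, 67]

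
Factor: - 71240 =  - 2^3 * 5^1 * 13^1*137^1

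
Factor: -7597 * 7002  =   - 53194194 = - 2^1*3^2*71^1 *107^1*389^1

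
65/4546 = 65/4546=0.01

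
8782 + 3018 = 11800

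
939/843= 1 + 32/281 = 1.11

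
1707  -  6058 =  - 4351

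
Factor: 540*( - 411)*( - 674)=149587560 = 2^3*3^4*5^1*137^1*337^1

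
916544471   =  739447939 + 177096532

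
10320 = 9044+1276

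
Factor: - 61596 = - 2^2 * 3^2*29^1 * 59^1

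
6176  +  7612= 13788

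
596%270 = 56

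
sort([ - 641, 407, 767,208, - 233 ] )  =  [ - 641, - 233,208, 407,767]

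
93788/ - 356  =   - 264 + 49/89=- 263.45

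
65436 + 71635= 137071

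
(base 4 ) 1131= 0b1011101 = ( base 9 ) 113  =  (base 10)93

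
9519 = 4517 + 5002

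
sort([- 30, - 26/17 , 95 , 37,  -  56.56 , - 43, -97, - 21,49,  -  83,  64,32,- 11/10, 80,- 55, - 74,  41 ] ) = [  -  97, - 83,  -  74, - 56.56, - 55,- 43, - 30,- 21, - 26/17,-11/10,32,37,41,49,64,80, 95]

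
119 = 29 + 90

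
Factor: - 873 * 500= - 2^2*3^2*5^3*97^1 = - 436500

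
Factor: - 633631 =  -19^1*33349^1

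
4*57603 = 230412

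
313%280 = 33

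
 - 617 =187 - 804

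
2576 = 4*644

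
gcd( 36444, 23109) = 3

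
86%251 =86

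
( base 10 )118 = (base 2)1110110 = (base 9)141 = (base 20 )5I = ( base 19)64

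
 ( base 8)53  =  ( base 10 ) 43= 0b101011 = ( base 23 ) 1k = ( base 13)34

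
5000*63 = 315000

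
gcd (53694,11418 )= 6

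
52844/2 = 26422 = 26422.00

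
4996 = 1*4996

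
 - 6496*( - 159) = 1032864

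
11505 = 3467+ 8038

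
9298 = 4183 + 5115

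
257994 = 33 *7818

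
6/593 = 6/593 = 0.01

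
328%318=10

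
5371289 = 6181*869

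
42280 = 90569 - 48289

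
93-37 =56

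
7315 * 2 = 14630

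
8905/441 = 20+85/441 = 20.19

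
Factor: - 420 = - 2^2*3^1*5^1*7^1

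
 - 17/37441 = - 1 + 37424/37441 = -  0.00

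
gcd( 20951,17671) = 41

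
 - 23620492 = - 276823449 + 253202957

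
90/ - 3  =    -  30 + 0/1 = -30.00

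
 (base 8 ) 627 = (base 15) 1C2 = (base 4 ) 12113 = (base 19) 128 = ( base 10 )407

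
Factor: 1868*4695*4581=2^2*3^3 * 5^1*313^1 * 467^1*509^1 =40176561060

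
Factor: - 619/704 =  - 2^( -6)*11^( - 1 )*619^1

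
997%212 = 149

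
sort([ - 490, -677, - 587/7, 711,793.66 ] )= [ - 677, - 490, - 587/7, 711, 793.66]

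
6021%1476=117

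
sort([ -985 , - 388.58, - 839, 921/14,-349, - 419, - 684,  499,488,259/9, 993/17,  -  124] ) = [ - 985, - 839, - 684,-419, - 388.58, - 349, - 124,259/9,993/17,921/14,488,499] 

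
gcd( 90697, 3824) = 1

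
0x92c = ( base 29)2ms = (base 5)33343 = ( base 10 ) 2348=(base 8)4454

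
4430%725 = 80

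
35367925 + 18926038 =54293963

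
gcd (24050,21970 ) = 130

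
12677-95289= -82612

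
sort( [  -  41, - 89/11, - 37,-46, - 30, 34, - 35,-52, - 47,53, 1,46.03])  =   [-52,-47,-46,  -  41, - 37,-35 , -30 ,-89/11, 1, 34,  46.03, 53 ]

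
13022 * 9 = 117198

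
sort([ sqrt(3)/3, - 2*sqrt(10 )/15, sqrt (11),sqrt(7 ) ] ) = [ - 2 * sqrt( 10 )/15, sqrt ( 3 ) /3,  sqrt(7 ), sqrt(11 )]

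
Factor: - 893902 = - 2^1*446951^1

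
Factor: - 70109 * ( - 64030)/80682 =2244539635/40341 = 3^( - 1)*5^1*7^ ( - 1 )*13^1 *17^(  -  1) * 19^1*113^( - 1)*337^1*5393^1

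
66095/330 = 13219/66 = 200.29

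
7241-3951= 3290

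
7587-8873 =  - 1286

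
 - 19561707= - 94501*207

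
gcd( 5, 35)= 5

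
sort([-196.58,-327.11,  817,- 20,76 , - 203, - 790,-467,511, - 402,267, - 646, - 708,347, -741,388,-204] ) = [-790, -741, - 708,  -  646,-467, - 402, - 327.11,-204,-203,-196.58, - 20 , 76, 267,347,388, 511, 817]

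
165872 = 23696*7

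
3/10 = 3/10 = 0.30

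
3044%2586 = 458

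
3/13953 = 1/4651=0.00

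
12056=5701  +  6355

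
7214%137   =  90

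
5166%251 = 146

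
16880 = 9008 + 7872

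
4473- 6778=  - 2305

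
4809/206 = 4809/206 = 23.34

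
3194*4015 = 12823910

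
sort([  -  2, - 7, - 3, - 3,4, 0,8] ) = [  -  7, - 3, - 3, - 2,0,  4,8]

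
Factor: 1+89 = 2^1*3^2*5^1  =  90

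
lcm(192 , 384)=384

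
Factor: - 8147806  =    -  2^1*97^1*41999^1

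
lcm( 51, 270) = 4590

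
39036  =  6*6506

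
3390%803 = 178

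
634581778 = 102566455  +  532015323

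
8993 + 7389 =16382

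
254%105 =44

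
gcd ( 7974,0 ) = 7974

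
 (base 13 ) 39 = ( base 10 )48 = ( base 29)1j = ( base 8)60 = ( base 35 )1d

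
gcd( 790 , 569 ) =1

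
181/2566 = 181/2566=0.07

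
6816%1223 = 701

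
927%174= 57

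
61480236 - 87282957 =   -  25802721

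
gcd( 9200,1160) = 40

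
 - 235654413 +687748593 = 452094180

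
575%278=19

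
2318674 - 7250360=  - 4931686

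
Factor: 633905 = 5^1*126781^1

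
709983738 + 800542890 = 1510526628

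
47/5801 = 47/5801 = 0.01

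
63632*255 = 16226160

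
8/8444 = 2/2111 = 0.00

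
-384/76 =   -  6 + 18/19=- 5.05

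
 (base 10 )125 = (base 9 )148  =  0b1111101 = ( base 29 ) 49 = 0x7D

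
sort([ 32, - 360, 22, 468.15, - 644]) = [- 644, - 360,22,32, 468.15]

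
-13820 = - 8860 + -4960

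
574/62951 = 82/8993=0.01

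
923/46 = 20 + 3/46 = 20.07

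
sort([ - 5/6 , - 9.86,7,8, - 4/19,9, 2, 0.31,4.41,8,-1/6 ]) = [ - 9.86, - 5/6,  -  4/19, - 1/6, 0.31,2, 4.41,7,8,8, 9]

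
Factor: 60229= 13^1*41^1*113^1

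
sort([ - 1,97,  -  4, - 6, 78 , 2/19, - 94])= [ - 94, - 6, - 4,-1,2/19, 78,97]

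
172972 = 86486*2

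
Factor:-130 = - 2^1*5^1*13^1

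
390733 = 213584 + 177149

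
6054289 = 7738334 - 1684045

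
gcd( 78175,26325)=25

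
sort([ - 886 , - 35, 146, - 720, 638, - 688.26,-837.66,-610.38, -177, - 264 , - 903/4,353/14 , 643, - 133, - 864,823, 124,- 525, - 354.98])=[ - 886,-864, - 837.66, -720, - 688.26, - 610.38,-525, - 354.98,-264,-903/4, - 177, - 133, - 35,353/14,124,146, 638, 643,  823]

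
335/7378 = 335/7378 =0.05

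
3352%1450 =452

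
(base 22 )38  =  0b1001010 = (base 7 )134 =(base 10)74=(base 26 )2M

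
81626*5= 408130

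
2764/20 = 138 + 1/5=138.20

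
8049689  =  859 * 9371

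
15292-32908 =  - 17616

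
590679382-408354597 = 182324785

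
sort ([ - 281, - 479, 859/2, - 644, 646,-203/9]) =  [ - 644, - 479, - 281, - 203/9, 859/2,646 ]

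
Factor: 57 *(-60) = - 3420 = - 2^2*3^2 *5^1*19^1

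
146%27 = 11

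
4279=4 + 4275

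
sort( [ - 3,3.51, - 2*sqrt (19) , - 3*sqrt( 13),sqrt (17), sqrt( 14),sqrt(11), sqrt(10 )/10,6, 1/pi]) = [ - 3*sqrt( 13 ),- 2*sqrt(19 ),-3,sqrt( 10)/10,  1/pi, sqrt(11 ), 3.51,sqrt (14 ),  sqrt(17), 6 ] 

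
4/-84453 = -1 + 84449/84453 =- 0.00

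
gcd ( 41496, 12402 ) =78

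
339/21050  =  339/21050 = 0.02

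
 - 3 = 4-7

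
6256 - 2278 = 3978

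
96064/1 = 96064 = 96064.00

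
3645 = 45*81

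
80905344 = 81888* 988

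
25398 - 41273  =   - 15875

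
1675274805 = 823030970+852243835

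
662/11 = 60 + 2/11 = 60.18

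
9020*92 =829840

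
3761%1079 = 524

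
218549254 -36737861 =181811393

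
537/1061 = 537/1061 = 0.51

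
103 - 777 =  - 674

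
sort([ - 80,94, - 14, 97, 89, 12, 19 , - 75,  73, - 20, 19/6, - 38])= [ - 80, - 75, - 38, - 20,-14, 19/6,12, 19, 73,89,  94 , 97]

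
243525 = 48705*5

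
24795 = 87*285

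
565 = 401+164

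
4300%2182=2118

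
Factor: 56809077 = 3^1*13^1 * 1456643^1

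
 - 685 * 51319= - 35153515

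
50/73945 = 10/14789 = 0.00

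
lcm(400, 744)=37200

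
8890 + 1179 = 10069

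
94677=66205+28472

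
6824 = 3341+3483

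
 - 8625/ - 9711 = 2875/3237 = 0.89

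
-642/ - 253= 2 + 136/253= 2.54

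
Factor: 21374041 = 13^1*271^1*6067^1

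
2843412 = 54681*52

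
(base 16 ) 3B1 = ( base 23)1I2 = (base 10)945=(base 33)SL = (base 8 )1661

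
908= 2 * 454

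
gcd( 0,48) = 48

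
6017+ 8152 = 14169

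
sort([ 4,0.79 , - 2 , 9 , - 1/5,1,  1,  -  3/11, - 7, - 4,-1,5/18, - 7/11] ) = [ - 7,-4, - 2, - 1, - 7/11, - 3/11, - 1/5, 5/18,0.79,  1, 1 , 4,9 ]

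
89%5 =4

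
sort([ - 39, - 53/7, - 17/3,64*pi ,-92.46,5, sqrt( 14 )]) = [- 92.46, - 39, - 53/7, - 17/3, sqrt(14 ), 5,64* pi ]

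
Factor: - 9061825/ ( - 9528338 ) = 2^ (  -  1 ) *5^2*67^( - 1 ) * 211^( - 1)*337^( - 1)*362473^1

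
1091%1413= 1091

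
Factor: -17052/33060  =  -5^( - 1)*7^2*19^( - 1) = - 49/95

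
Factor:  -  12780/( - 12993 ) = 60/61 = 2^2*3^1*5^1* 61^( - 1)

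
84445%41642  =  1161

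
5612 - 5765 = - 153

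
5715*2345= 13401675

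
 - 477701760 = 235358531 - 713060291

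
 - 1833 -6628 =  - 8461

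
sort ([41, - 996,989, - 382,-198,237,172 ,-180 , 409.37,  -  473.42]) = [ - 996, -473.42,- 382,  -  198,-180, 41, 172, 237, 409.37, 989 ] 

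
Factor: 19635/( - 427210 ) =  - 2^( - 1) * 3^1* 11^1 * 359^(-1)  =  -33/718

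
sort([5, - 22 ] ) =[ - 22, 5]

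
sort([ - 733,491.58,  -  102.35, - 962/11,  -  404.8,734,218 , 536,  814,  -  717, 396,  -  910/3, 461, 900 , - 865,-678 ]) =[-865, - 733, - 717,  -  678, -404.8,-910/3, - 102.35,- 962/11,218,396,461, 491.58,536,734, 814,900 ] 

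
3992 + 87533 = 91525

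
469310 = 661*710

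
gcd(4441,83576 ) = 1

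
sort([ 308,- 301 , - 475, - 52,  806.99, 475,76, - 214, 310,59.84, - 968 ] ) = [ - 968,-475, - 301, - 214,-52, 59.84, 76,308,310,475,806.99] 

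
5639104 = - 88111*( - 64) 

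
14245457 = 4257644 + 9987813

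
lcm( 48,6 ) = 48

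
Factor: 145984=2^6*2281^1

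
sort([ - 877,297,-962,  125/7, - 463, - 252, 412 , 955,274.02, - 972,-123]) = [-972, - 962,-877 , - 463, - 252, - 123 , 125/7,274.02,297, 412,955] 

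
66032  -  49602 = 16430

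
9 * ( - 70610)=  - 635490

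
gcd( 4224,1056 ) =1056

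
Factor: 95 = 5^1*19^1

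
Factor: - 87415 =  - 5^1 * 17483^1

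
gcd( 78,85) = 1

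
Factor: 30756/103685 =2^2  *  3^1*5^(-1) * 11^1*89^(  -  1 )= 132/445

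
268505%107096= 54313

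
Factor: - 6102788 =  - 2^2*1525697^1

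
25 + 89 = 114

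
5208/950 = 2604/475 = 5.48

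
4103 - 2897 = 1206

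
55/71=55/71 = 0.77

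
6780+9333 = 16113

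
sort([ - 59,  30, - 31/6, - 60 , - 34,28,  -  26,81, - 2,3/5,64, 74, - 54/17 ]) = [ - 60,-59, - 34,- 26, - 31/6, - 54/17,  -  2, 3/5, 28, 30,64,74,81 ]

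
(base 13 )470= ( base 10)767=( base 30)ph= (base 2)1011111111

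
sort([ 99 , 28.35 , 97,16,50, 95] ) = [ 16, 28.35,50 , 95, 97,99]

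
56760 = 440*129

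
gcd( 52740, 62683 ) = 1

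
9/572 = 9/572=0.02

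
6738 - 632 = 6106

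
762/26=29+4/13= 29.31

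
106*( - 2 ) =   -  212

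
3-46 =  - 43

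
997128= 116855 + 880273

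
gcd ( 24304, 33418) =3038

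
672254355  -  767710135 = - 95455780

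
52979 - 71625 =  - 18646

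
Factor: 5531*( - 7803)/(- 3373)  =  3^3*17^2*3373^(- 1)*5531^1= 43158393/3373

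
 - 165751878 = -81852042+-83899836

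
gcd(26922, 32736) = 6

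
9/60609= 3/20203 = 0.00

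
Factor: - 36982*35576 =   -  2^4  *  11^1*41^2*4447^1  =  - 1315671632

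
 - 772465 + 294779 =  - 477686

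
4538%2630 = 1908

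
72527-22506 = 50021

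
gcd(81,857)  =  1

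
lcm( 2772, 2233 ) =80388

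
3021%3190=3021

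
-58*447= -25926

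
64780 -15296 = 49484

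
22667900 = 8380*2705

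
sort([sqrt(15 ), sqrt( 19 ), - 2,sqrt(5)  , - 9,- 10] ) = [-10  ,  -  9, - 2, sqrt(5 ) , sqrt (15 ),sqrt(19) ] 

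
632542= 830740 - 198198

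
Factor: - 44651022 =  - 2^1*3^1*13^1*572449^1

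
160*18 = 2880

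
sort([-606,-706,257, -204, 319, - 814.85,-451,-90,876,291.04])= [ - 814.85,-706,-606,  -  451, - 204 , - 90,257, 291.04 , 319,876 ]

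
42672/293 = 145 + 187/293=145.64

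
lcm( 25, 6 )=150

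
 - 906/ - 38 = 453/19 =23.84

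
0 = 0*3719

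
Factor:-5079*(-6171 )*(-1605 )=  - 3^3*5^1*11^2*17^1*107^1*1693^1 = -50304726945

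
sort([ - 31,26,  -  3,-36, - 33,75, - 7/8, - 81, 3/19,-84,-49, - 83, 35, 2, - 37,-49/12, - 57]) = [ - 84, - 83, -81, - 57, - 49, - 37, - 36, - 33, - 31,-49/12, - 3, - 7/8, 3/19, 2, 26,35, 75]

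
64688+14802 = 79490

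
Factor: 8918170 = 2^1*5^1*891817^1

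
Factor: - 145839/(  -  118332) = 2^( - 2) * 3^(  -  1)*19^( - 1 )*281^1 = 281/228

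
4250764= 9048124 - 4797360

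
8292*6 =49752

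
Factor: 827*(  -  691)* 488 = -278871016 = - 2^3*61^1*691^1*827^1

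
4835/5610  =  967/1122 = 0.86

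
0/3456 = 0 = 0.00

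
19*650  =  12350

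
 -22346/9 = -2483 + 1/9 = -2482.89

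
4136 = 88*47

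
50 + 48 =98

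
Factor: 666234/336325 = 2^1 * 3^2 * 5^( - 2 )*11^( - 1) * 1223^( - 1)*37013^1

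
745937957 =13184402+732753555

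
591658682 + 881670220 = 1473328902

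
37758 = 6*6293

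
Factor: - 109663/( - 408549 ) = 3^(  -  1 )*23^( - 1)*31^( - 1 ) * 191^( - 1 )*109663^1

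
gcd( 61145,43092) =7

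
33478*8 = 267824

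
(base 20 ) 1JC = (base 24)190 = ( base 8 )1430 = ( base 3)1002100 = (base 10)792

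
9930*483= 4796190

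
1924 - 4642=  - 2718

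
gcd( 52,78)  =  26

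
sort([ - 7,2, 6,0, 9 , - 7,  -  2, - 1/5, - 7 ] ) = [ - 7,-7,-7, - 2,- 1/5,0,2, 6,  9] 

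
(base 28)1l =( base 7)100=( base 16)31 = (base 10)49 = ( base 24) 21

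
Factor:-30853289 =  - 467^1*66067^1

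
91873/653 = 140 + 453/653 = 140.69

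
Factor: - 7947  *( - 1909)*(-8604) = - 130529761092 = - 2^2*3^4 * 23^1*83^1 * 239^1*883^1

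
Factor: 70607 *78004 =2^2*19501^1*70607^1=5507628428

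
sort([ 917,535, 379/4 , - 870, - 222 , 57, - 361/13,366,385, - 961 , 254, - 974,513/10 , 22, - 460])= [ - 974, - 961, - 870, - 460, - 222, - 361/13,  22,513/10,57, 379/4 , 254,366, 385,535, 917]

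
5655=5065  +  590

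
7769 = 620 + 7149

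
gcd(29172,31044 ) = 156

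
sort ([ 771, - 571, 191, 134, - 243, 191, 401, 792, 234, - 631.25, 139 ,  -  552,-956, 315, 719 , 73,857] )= [ - 956, - 631.25,  -  571, - 552, - 243,73, 134,  139,191, 191,234, 315, 401, 719,771, 792,  857 ] 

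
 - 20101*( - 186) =3738786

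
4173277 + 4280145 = 8453422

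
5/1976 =5/1976 =0.00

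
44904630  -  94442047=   -  49537417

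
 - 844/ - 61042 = 422/30521 = 0.01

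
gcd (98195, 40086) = 1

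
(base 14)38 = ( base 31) 1j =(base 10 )50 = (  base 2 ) 110010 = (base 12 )42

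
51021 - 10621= 40400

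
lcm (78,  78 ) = 78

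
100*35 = 3500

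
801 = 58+743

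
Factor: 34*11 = 374 =2^1 * 11^1*17^1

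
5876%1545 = 1241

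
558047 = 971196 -413149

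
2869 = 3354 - 485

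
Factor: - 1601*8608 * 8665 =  - 2^5*5^1 * 269^1*1601^1 * 1733^1 = - 119415900320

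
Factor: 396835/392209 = 5^1*79367^1*392209^(  -  1) 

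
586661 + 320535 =907196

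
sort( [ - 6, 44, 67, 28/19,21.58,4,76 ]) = [-6, 28/19, 4 , 21.58,44,  67, 76] 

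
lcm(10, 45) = 90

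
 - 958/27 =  - 36+14/27 =- 35.48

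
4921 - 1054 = 3867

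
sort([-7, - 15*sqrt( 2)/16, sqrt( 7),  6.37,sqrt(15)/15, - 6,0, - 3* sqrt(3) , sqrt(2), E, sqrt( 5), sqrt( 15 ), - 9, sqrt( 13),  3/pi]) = [ - 9, - 7, - 6, - 3*sqrt ( 3),  -  15*sqrt(2)/16,0, sqrt( 15 )/15, 3/pi, sqrt( 2),sqrt( 5),sqrt ( 7),E,sqrt( 13 ) , sqrt(15 ),6.37] 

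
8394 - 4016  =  4378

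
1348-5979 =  - 4631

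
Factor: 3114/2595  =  6/5 = 2^1 * 3^1*5^( - 1 )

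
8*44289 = 354312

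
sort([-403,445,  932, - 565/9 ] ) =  [ - 403, - 565/9,  445, 932 ] 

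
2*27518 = 55036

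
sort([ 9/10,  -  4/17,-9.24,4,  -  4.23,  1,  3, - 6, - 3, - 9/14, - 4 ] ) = [ - 9.24, - 6, - 4.23, - 4,-3, - 9/14 , - 4/17,9/10, 1, 3 , 4]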